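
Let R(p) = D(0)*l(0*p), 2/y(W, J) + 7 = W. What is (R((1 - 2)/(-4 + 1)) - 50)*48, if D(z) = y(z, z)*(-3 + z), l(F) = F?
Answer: -2400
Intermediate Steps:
y(W, J) = 2/(-7 + W)
D(z) = 2*(-3 + z)/(-7 + z) (D(z) = (2/(-7 + z))*(-3 + z) = 2*(-3 + z)/(-7 + z))
R(p) = 0 (R(p) = (2*(-3 + 0)/(-7 + 0))*(0*p) = (2*(-3)/(-7))*0 = (2*(-⅐)*(-3))*0 = (6/7)*0 = 0)
(R((1 - 2)/(-4 + 1)) - 50)*48 = (0 - 50)*48 = -50*48 = -2400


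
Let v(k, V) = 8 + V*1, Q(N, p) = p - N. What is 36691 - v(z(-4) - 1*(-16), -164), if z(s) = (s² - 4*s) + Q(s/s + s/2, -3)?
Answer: 36847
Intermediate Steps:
z(s) = -4 + s² - 9*s/2 (z(s) = (s² - 4*s) + (-3 - (s/s + s/2)) = (s² - 4*s) + (-3 - (1 + s*(½))) = (s² - 4*s) + (-3 - (1 + s/2)) = (s² - 4*s) + (-3 + (-1 - s/2)) = (s² - 4*s) + (-4 - s/2) = -4 + s² - 9*s/2)
v(k, V) = 8 + V
36691 - v(z(-4) - 1*(-16), -164) = 36691 - (8 - 164) = 36691 - 1*(-156) = 36691 + 156 = 36847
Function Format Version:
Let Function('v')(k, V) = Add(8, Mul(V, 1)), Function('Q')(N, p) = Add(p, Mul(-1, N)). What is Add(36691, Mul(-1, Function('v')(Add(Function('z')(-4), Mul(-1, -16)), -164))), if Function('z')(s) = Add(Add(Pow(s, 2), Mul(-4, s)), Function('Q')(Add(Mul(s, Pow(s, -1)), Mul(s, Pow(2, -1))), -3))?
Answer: 36847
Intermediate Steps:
Function('z')(s) = Add(-4, Pow(s, 2), Mul(Rational(-9, 2), s)) (Function('z')(s) = Add(Add(Pow(s, 2), Mul(-4, s)), Add(-3, Mul(-1, Add(Mul(s, Pow(s, -1)), Mul(s, Pow(2, -1)))))) = Add(Add(Pow(s, 2), Mul(-4, s)), Add(-3, Mul(-1, Add(1, Mul(s, Rational(1, 2)))))) = Add(Add(Pow(s, 2), Mul(-4, s)), Add(-3, Mul(-1, Add(1, Mul(Rational(1, 2), s))))) = Add(Add(Pow(s, 2), Mul(-4, s)), Add(-3, Add(-1, Mul(Rational(-1, 2), s)))) = Add(Add(Pow(s, 2), Mul(-4, s)), Add(-4, Mul(Rational(-1, 2), s))) = Add(-4, Pow(s, 2), Mul(Rational(-9, 2), s)))
Function('v')(k, V) = Add(8, V)
Add(36691, Mul(-1, Function('v')(Add(Function('z')(-4), Mul(-1, -16)), -164))) = Add(36691, Mul(-1, Add(8, -164))) = Add(36691, Mul(-1, -156)) = Add(36691, 156) = 36847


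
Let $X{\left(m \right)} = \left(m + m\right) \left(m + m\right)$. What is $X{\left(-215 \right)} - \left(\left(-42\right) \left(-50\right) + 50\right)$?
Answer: $182750$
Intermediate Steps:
$X{\left(m \right)} = 4 m^{2}$ ($X{\left(m \right)} = 2 m 2 m = 4 m^{2}$)
$X{\left(-215 \right)} - \left(\left(-42\right) \left(-50\right) + 50\right) = 4 \left(-215\right)^{2} - \left(\left(-42\right) \left(-50\right) + 50\right) = 4 \cdot 46225 - \left(2100 + 50\right) = 184900 - 2150 = 182750$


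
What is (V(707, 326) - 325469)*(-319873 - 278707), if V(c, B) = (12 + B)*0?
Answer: 194819234020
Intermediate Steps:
V(c, B) = 0
(V(707, 326) - 325469)*(-319873 - 278707) = (0 - 325469)*(-319873 - 278707) = -325469*(-598580) = 194819234020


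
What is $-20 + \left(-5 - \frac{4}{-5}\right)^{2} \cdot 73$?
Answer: $\frac{31693}{25} \approx 1267.7$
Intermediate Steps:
$-20 + \left(-5 - \frac{4}{-5}\right)^{2} \cdot 73 = -20 + \left(-5 - - \frac{4}{5}\right)^{2} \cdot 73 = -20 + \left(-5 + \frac{4}{5}\right)^{2} \cdot 73 = -20 + \left(- \frac{21}{5}\right)^{2} \cdot 73 = -20 + \frac{441}{25} \cdot 73 = -20 + \frac{32193}{25} = \frac{31693}{25}$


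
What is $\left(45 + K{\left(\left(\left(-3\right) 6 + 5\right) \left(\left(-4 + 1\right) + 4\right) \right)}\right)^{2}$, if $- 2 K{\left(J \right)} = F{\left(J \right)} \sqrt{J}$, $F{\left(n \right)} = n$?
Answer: $\frac{5903}{4} + 585 i \sqrt{13} \approx 1475.8 + 2109.2 i$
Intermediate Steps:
$K{\left(J \right)} = - \frac{J^{\frac{3}{2}}}{2}$ ($K{\left(J \right)} = - \frac{J \sqrt{J}}{2} = - \frac{J^{\frac{3}{2}}}{2}$)
$\left(45 + K{\left(\left(\left(-3\right) 6 + 5\right) \left(\left(-4 + 1\right) + 4\right) \right)}\right)^{2} = \left(45 - \frac{\left(\left(\left(-3\right) 6 + 5\right) \left(\left(-4 + 1\right) + 4\right)\right)^{\frac{3}{2}}}{2}\right)^{2} = \left(45 - \frac{\left(\left(-18 + 5\right) \left(-3 + 4\right)\right)^{\frac{3}{2}}}{2}\right)^{2} = \left(45 - \frac{\left(\left(-13\right) 1\right)^{\frac{3}{2}}}{2}\right)^{2} = \left(45 - \frac{\left(-13\right)^{\frac{3}{2}}}{2}\right)^{2} = \left(45 - \frac{\left(-13\right) i \sqrt{13}}{2}\right)^{2} = \left(45 + \frac{13 i \sqrt{13}}{2}\right)^{2}$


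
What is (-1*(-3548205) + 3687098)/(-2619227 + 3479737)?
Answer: 7235303/860510 ≈ 8.4082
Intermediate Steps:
(-1*(-3548205) + 3687098)/(-2619227 + 3479737) = (3548205 + 3687098)/860510 = 7235303*(1/860510) = 7235303/860510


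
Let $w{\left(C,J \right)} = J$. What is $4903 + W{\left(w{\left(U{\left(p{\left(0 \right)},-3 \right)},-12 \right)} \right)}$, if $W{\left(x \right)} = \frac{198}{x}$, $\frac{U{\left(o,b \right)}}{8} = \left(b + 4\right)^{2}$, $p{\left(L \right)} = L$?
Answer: $\frac{9773}{2} \approx 4886.5$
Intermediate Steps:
$U{\left(o,b \right)} = 8 \left(4 + b\right)^{2}$ ($U{\left(o,b \right)} = 8 \left(b + 4\right)^{2} = 8 \left(4 + b\right)^{2}$)
$4903 + W{\left(w{\left(U{\left(p{\left(0 \right)},-3 \right)},-12 \right)} \right)} = 4903 + \frac{198}{-12} = 4903 + 198 \left(- \frac{1}{12}\right) = 4903 - \frac{33}{2} = \frac{9773}{2}$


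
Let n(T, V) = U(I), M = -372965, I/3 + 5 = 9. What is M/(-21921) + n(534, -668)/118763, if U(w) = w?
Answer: 44294705347/2603403723 ≈ 17.014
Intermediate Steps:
I = 12 (I = -15 + 3*9 = -15 + 27 = 12)
n(T, V) = 12
M/(-21921) + n(534, -668)/118763 = -372965/(-21921) + 12/118763 = -372965*(-1/21921) + 12*(1/118763) = 372965/21921 + 12/118763 = 44294705347/2603403723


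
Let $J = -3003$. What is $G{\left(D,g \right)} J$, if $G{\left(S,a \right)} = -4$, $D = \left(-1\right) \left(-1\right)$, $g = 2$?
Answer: $12012$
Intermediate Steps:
$D = 1$
$G{\left(D,g \right)} J = \left(-4\right) \left(-3003\right) = 12012$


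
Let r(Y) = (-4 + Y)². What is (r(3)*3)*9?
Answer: 27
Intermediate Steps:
(r(3)*3)*9 = ((-4 + 3)²*3)*9 = ((-1)²*3)*9 = (1*3)*9 = 3*9 = 27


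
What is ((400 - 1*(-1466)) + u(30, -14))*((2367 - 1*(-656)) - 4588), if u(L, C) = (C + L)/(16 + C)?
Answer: -2932810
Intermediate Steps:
u(L, C) = (C + L)/(16 + C)
((400 - 1*(-1466)) + u(30, -14))*((2367 - 1*(-656)) - 4588) = ((400 - 1*(-1466)) + (-14 + 30)/(16 - 14))*((2367 - 1*(-656)) - 4588) = ((400 + 1466) + 16/2)*((2367 + 656) - 4588) = (1866 + (½)*16)*(3023 - 4588) = (1866 + 8)*(-1565) = 1874*(-1565) = -2932810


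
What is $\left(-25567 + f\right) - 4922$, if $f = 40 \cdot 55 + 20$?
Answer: $-28269$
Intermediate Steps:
$f = 2220$ ($f = 2200 + 20 = 2220$)
$\left(-25567 + f\right) - 4922 = \left(-25567 + 2220\right) - 4922 = -23347 - 4922 = -28269$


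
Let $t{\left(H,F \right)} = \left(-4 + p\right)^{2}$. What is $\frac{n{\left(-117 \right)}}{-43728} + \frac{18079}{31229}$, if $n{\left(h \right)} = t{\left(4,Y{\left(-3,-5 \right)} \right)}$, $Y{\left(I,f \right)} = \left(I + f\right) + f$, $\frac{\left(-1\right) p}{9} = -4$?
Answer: $\frac{47411251}{85348857} \approx 0.5555$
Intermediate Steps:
$p = 36$ ($p = \left(-9\right) \left(-4\right) = 36$)
$Y{\left(I,f \right)} = I + 2 f$
$t{\left(H,F \right)} = 1024$ ($t{\left(H,F \right)} = \left(-4 + 36\right)^{2} = 32^{2} = 1024$)
$n{\left(h \right)} = 1024$
$\frac{n{\left(-117 \right)}}{-43728} + \frac{18079}{31229} = \frac{1024}{-43728} + \frac{18079}{31229} = 1024 \left(- \frac{1}{43728}\right) + 18079 \cdot \frac{1}{31229} = - \frac{64}{2733} + \frac{18079}{31229} = \frac{47411251}{85348857}$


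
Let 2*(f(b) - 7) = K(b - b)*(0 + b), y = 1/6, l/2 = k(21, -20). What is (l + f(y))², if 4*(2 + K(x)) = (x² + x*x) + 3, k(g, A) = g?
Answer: 5508409/2304 ≈ 2390.8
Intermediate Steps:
l = 42 (l = 2*21 = 42)
y = ⅙ ≈ 0.16667
K(x) = -5/4 + x²/2 (K(x) = -2 + ((x² + x*x) + 3)/4 = -2 + ((x² + x²) + 3)/4 = -2 + (2*x² + 3)/4 = -2 + (3 + 2*x²)/4 = -2 + (¾ + x²/2) = -5/4 + x²/2)
f(b) = 7 - 5*b/8 (f(b) = 7 + ((-5/4 + (b - b)²/2)*(0 + b))/2 = 7 + ((-5/4 + (½)*0²)*b)/2 = 7 + ((-5/4 + (½)*0)*b)/2 = 7 + ((-5/4 + 0)*b)/2 = 7 + (-5*b/4)/2 = 7 - 5*b/8)
(l + f(y))² = (42 + (7 - 5/8*⅙))² = (42 + (7 - 5/48))² = (42 + 331/48)² = (2347/48)² = 5508409/2304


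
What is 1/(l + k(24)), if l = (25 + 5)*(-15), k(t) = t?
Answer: -1/426 ≈ -0.0023474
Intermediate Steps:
l = -450 (l = 30*(-15) = -450)
1/(l + k(24)) = 1/(-450 + 24) = 1/(-426) = -1/426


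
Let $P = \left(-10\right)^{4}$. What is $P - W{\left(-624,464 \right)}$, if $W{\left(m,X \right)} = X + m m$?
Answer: $-379840$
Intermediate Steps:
$W{\left(m,X \right)} = X + m^{2}$
$P = 10000$
$P - W{\left(-624,464 \right)} = 10000 - \left(464 + \left(-624\right)^{2}\right) = 10000 - \left(464 + 389376\right) = 10000 - 389840 = -379840$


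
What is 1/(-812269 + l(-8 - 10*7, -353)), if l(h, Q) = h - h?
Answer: -1/812269 ≈ -1.2311e-6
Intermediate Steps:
l(h, Q) = 0
1/(-812269 + l(-8 - 10*7, -353)) = 1/(-812269 + 0) = 1/(-812269) = -1/812269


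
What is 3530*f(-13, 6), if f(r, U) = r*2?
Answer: -91780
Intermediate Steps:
f(r, U) = 2*r
3530*f(-13, 6) = 3530*(2*(-13)) = 3530*(-26) = -91780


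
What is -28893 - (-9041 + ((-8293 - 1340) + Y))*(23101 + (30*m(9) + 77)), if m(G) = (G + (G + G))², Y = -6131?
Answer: 1117386747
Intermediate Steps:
m(G) = 9*G² (m(G) = (G + 2*G)² = (3*G)² = 9*G²)
-28893 - (-9041 + ((-8293 - 1340) + Y))*(23101 + (30*m(9) + 77)) = -28893 - (-9041 + ((-8293 - 1340) - 6131))*(23101 + (30*(9*9²) + 77)) = -28893 - (-9041 + (-9633 - 6131))*(23101 + (30*(9*81) + 77)) = -28893 - (-9041 - 15764)*(23101 + (30*729 + 77)) = -28893 - (-24805)*(23101 + (21870 + 77)) = -28893 - (-24805)*(23101 + 21947) = -28893 - (-24805)*45048 = -28893 - 1*(-1117415640) = -28893 + 1117415640 = 1117386747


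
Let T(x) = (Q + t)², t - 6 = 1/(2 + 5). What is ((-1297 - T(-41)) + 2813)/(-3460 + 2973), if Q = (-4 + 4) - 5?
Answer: -74220/23863 ≈ -3.1103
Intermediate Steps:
Q = -5 (Q = 0 - 5 = -5)
t = 43/7 (t = 6 + 1/(2 + 5) = 6 + 1/7 = 6 + ⅐ = 43/7 ≈ 6.1429)
T(x) = 64/49 (T(x) = (-5 + 43/7)² = (8/7)² = 64/49)
((-1297 - T(-41)) + 2813)/(-3460 + 2973) = ((-1297 - 1*64/49) + 2813)/(-3460 + 2973) = ((-1297 - 64/49) + 2813)/(-487) = (-63617/49 + 2813)*(-1/487) = (74220/49)*(-1/487) = -74220/23863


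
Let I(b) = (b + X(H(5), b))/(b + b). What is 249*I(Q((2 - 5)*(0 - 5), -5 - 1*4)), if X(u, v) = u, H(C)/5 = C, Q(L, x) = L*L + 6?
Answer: 10624/77 ≈ 137.97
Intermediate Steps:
Q(L, x) = 6 + L² (Q(L, x) = L² + 6 = 6 + L²)
H(C) = 5*C
I(b) = (25 + b)/(2*b) (I(b) = (b + 5*5)/(b + b) = (b + 25)/((2*b)) = (25 + b)*(1/(2*b)) = (25 + b)/(2*b))
249*I(Q((2 - 5)*(0 - 5), -5 - 1*4)) = 249*((25 + (6 + ((2 - 5)*(0 - 5))²))/(2*(6 + ((2 - 5)*(0 - 5))²))) = 249*((25 + (6 + (-3*(-5))²))/(2*(6 + (-3*(-5))²))) = 249*((25 + (6 + 15²))/(2*(6 + 15²))) = 249*((25 + (6 + 225))/(2*(6 + 225))) = 249*((½)*(25 + 231)/231) = 249*((½)*(1/231)*256) = 249*(128/231) = 10624/77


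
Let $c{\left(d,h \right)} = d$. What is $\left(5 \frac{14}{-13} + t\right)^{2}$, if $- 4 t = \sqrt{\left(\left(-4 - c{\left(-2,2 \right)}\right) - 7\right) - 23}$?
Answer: $\frac{4562}{169} + \frac{140 i \sqrt{2}}{13} \approx 26.994 + 15.23 i$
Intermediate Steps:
$t = - i \sqrt{2}$ ($t = - \frac{\sqrt{\left(\left(-4 - -2\right) - 7\right) - 23}}{4} = - \frac{\sqrt{\left(\left(-4 + 2\right) - 7\right) - 23}}{4} = - \frac{\sqrt{\left(-2 - 7\right) - 23}}{4} = - \frac{\sqrt{-9 - 23}}{4} = - \frac{\sqrt{-32}}{4} = - \frac{4 i \sqrt{2}}{4} = - i \sqrt{2} \approx - 1.4142 i$)
$\left(5 \frac{14}{-13} + t\right)^{2} = \left(5 \frac{14}{-13} - i \sqrt{2}\right)^{2} = \left(5 \cdot 14 \left(- \frac{1}{13}\right) - i \sqrt{2}\right)^{2} = \left(5 \left(- \frac{14}{13}\right) - i \sqrt{2}\right)^{2} = \left(- \frac{70}{13} - i \sqrt{2}\right)^{2}$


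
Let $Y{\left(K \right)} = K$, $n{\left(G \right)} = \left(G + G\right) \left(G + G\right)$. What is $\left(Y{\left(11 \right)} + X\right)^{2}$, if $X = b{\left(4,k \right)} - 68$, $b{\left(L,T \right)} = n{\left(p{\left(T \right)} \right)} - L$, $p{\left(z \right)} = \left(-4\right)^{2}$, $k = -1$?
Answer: $927369$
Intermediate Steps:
$p{\left(z \right)} = 16$
$n{\left(G \right)} = 4 G^{2}$ ($n{\left(G \right)} = 2 G 2 G = 4 G^{2}$)
$b{\left(L,T \right)} = 1024 - L$ ($b{\left(L,T \right)} = 4 \cdot 16^{2} - L = 4 \cdot 256 - L = 1024 - L$)
$X = 952$ ($X = \left(1024 - 4\right) - 68 = 1020 - 68 = 952$)
$\left(Y{\left(11 \right)} + X\right)^{2} = \left(11 + 952\right)^{2} = 963^{2} = 927369$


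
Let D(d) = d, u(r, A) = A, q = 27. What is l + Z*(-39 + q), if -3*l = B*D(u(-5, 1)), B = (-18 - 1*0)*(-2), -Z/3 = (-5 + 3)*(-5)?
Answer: 348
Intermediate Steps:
Z = -30 (Z = -3*(-5 + 3)*(-5) = -(-6)*(-5) = -3*10 = -30)
B = 36 (B = (-18 + 0)*(-2) = -18*(-2) = 36)
l = -12 ≈ -12.000
l + Z*(-39 + q) = -12 - 30*(-39 + 27) = -12 - 30*(-12) = -12 + 360 = 348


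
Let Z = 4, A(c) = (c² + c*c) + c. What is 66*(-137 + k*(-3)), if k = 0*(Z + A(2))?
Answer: -9042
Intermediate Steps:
A(c) = c + 2*c² (A(c) = (c² + c²) + c = 2*c² + c = c + 2*c²)
k = 0 (k = 0*(4 + 2*(1 + 2*2)) = 0*(4 + 2*(1 + 4)) = 0*(4 + 2*5) = 0*(4 + 10) = 0*14 = 0)
66*(-137 + k*(-3)) = 66*(-137 + 0*(-3)) = 66*(-137 + 0) = 66*(-137) = -9042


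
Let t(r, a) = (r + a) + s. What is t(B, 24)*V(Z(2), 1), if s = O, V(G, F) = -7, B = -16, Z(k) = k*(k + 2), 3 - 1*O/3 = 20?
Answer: 301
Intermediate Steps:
O = -51 (O = 9 - 3*20 = 9 - 60 = -51)
Z(k) = k*(2 + k)
s = -51
t(r, a) = -51 + a + r (t(r, a) = (r + a) - 51 = (a + r) - 51 = -51 + a + r)
t(B, 24)*V(Z(2), 1) = (-51 + 24 - 16)*(-7) = -43*(-7) = 301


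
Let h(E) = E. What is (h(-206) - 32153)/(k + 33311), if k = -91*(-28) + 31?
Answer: -32359/35890 ≈ -0.90162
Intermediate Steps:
k = 2579 (k = 2548 + 31 = 2579)
(h(-206) - 32153)/(k + 33311) = (-206 - 32153)/(2579 + 33311) = -32359/35890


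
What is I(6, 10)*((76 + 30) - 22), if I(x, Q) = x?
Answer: 504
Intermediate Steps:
I(6, 10)*((76 + 30) - 22) = 6*((76 + 30) - 22) = 6*(106 - 22) = 6*84 = 504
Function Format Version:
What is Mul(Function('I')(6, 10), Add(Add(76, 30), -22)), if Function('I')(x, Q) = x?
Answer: 504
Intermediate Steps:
Mul(Function('I')(6, 10), Add(Add(76, 30), -22)) = Mul(6, Add(Add(76, 30), -22)) = Mul(6, Add(106, -22)) = Mul(6, 84) = 504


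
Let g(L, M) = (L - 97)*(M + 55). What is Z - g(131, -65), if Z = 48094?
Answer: 48434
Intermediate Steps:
g(L, M) = (-97 + L)*(55 + M)
Z - g(131, -65) = 48094 - (-5335 - 97*(-65) + 55*131 + 131*(-65)) = 48094 - (-5335 + 6305 + 7205 - 8515) = 48094 - 1*(-340) = 48094 + 340 = 48434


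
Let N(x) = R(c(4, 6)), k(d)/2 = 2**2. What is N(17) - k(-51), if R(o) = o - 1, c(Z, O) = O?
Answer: -3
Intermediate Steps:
k(d) = 8 (k(d) = 2*2**2 = 2*4 = 8)
R(o) = -1 + o
N(x) = 5 (N(x) = -1 + 6 = 5)
N(17) - k(-51) = 5 - 1*8 = 5 - 8 = -3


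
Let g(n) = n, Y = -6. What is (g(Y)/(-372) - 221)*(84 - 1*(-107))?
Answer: -2616891/62 ≈ -42208.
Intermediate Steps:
(g(Y)/(-372) - 221)*(84 - 1*(-107)) = (-6/(-372) - 221)*(84 - 1*(-107)) = (-6*(-1/372) - 221)*(84 + 107) = (1/62 - 221)*191 = -13701/62*191 = -2616891/62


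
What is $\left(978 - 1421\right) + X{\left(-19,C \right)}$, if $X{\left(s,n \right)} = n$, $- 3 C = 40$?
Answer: $- \frac{1369}{3} \approx -456.33$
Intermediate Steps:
$C = - \frac{40}{3}$ ($C = \left(- \frac{1}{3}\right) 40 = - \frac{40}{3} \approx -13.333$)
$\left(978 - 1421\right) + X{\left(-19,C \right)} = \left(978 - 1421\right) - \frac{40}{3} = -443 - \frac{40}{3} = - \frac{1369}{3}$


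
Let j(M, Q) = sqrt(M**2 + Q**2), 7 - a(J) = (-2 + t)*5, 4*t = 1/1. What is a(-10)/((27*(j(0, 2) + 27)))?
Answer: 7/348 ≈ 0.020115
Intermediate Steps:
t = 1/4 (t = (1/4)/1 = (1/4)*1 = 1/4 ≈ 0.25000)
a(J) = 63/4 (a(J) = 7 - (-2 + 1/4)*5 = 7 - (-7)*5/4 = 7 - 1*(-35/4) = 7 + 35/4 = 63/4)
a(-10)/((27*(j(0, 2) + 27))) = (63/4)/(27*(sqrt(0**2 + 2**2) + 27)) = (63/4)/(27*(sqrt(0 + 4) + 27)) = (63/4)/(27*(sqrt(4) + 27)) = (63/4)/(27*(2 + 27)) = (63/4)/(27*29) = (63/4)/783 = (1/783)*(63/4) = 7/348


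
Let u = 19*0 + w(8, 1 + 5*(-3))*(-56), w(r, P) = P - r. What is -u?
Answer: -1232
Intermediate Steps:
u = 1232 (u = 19*0 + ((1 + 5*(-3)) - 1*8)*(-56) = 0 + ((1 - 15) - 8)*(-56) = 0 + (-14 - 8)*(-56) = 0 - 22*(-56) = 0 + 1232 = 1232)
-u = -1*1232 = -1232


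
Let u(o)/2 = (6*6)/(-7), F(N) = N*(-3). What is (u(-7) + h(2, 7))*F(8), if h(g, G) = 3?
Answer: 1224/7 ≈ 174.86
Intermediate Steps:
F(N) = -3*N
u(o) = -72/7 (u(o) = 2*((6*6)/(-7)) = 2*(36*(-⅐)) = 2*(-36/7) = -72/7)
(u(-7) + h(2, 7))*F(8) = (-72/7 + 3)*(-3*8) = -51/7*(-24) = 1224/7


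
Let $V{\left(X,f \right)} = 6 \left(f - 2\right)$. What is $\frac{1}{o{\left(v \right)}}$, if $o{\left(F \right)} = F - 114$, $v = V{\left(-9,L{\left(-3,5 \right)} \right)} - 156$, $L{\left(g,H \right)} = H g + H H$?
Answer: $- \frac{1}{222} \approx -0.0045045$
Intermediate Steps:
$L{\left(g,H \right)} = H^{2} + H g$ ($L{\left(g,H \right)} = H g + H^{2} = H^{2} + H g$)
$V{\left(X,f \right)} = -12 + 6 f$ ($V{\left(X,f \right)} = 6 \left(-2 + f\right) = -12 + 6 f$)
$v = -108$ ($v = \left(-12 + 6 \cdot 5 \left(5 - 3\right)\right) - 156 = \left(-12 + 6 \cdot 5 \cdot 2\right) - 156 = \left(-12 + 6 \cdot 10\right) - 156 = \left(-12 + 60\right) - 156 = 48 - 156 = -108$)
$o{\left(F \right)} = -114 + F$ ($o{\left(F \right)} = F - 114 = -114 + F$)
$\frac{1}{o{\left(v \right)}} = \frac{1}{-114 - 108} = \frac{1}{-222} = - \frac{1}{222}$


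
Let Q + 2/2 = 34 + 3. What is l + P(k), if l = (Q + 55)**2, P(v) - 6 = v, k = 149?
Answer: 8436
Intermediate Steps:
P(v) = 6 + v
Q = 36 (Q = -1 + (34 + 3) = -1 + 37 = 36)
l = 8281 (l = (36 + 55)**2 = 91**2 = 8281)
l + P(k) = 8281 + (6 + 149) = 8281 + 155 = 8436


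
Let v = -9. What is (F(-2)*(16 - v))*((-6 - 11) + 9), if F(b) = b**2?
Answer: -800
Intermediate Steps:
(F(-2)*(16 - v))*((-6 - 11) + 9) = ((-2)**2*(16 - 1*(-9)))*((-6 - 11) + 9) = (4*(16 + 9))*(-17 + 9) = (4*25)*(-8) = 100*(-8) = -800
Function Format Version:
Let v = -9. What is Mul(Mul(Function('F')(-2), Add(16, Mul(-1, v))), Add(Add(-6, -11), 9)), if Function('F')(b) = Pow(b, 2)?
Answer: -800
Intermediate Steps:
Mul(Mul(Function('F')(-2), Add(16, Mul(-1, v))), Add(Add(-6, -11), 9)) = Mul(Mul(Pow(-2, 2), Add(16, Mul(-1, -9))), Add(Add(-6, -11), 9)) = Mul(Mul(4, Add(16, 9)), Add(-17, 9)) = Mul(Mul(4, 25), -8) = Mul(100, -8) = -800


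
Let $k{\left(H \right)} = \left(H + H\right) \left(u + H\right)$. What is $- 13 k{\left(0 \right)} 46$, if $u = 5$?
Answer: $0$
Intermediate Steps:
$k{\left(H \right)} = 2 H \left(5 + H\right)$ ($k{\left(H \right)} = \left(H + H\right) \left(5 + H\right) = 2 H \left(5 + H\right)$)
$- 13 k{\left(0 \right)} 46 = - 13 \cdot 2 \cdot 0 \left(5 + 0\right) 46 = - 13 \cdot 2 \cdot 0 \cdot 5 \cdot 46 = - 13 \cdot 0 \cdot 46 = - 0 \cdot 46 = \left(-1\right) 0 = 0$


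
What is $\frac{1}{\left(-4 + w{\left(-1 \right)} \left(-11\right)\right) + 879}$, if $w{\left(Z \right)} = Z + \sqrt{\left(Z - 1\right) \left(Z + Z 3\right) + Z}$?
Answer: $\frac{886}{784149} + \frac{11 \sqrt{7}}{784149} \approx 0.001167$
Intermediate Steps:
$w{\left(Z \right)} = Z + \sqrt{Z + 4 Z \left(-1 + Z\right)}$ ($w{\left(Z \right)} = Z + \sqrt{\left(-1 + Z\right) \left(Z + 3 Z\right) + Z} = Z + \sqrt{\left(-1 + Z\right) 4 Z + Z} = Z + \sqrt{4 Z \left(-1 + Z\right) + Z} = Z + \sqrt{Z + 4 Z \left(-1 + Z\right)}$)
$\frac{1}{\left(-4 + w{\left(-1 \right)} \left(-11\right)\right) + 879} = \frac{1}{\left(-4 + \left(-1 + \sqrt{- (-3 + 4 \left(-1\right))}\right) \left(-11\right)\right) + 879} = \frac{1}{\left(-4 + \left(-1 + \sqrt{- (-3 - 4)}\right) \left(-11\right)\right) + 879} = \frac{1}{\left(-4 + \left(-1 + \sqrt{\left(-1\right) \left(-7\right)}\right) \left(-11\right)\right) + 879} = \frac{1}{\left(-4 + \left(-1 + \sqrt{7}\right) \left(-11\right)\right) + 879} = \frac{1}{\left(-4 + \left(11 - 11 \sqrt{7}\right)\right) + 879} = \frac{1}{\left(7 - 11 \sqrt{7}\right) + 879} = \frac{1}{886 - 11 \sqrt{7}}$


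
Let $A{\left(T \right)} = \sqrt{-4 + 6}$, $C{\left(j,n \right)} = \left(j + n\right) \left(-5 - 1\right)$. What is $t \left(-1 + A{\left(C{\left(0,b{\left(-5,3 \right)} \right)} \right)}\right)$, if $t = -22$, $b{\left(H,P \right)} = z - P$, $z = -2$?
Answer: $22 - 22 \sqrt{2} \approx -9.1127$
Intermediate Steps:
$b{\left(H,P \right)} = -2 - P$
$C{\left(j,n \right)} = - 6 j - 6 n$ ($C{\left(j,n \right)} = \left(j + n\right) \left(-6\right) = - 6 j - 6 n$)
$A{\left(T \right)} = \sqrt{2}$
$t \left(-1 + A{\left(C{\left(0,b{\left(-5,3 \right)} \right)} \right)}\right) = - 22 \left(-1 + \sqrt{2}\right) = 22 - 22 \sqrt{2}$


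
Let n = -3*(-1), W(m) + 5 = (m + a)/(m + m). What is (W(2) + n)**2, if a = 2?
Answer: 1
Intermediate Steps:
W(m) = -5 + (2 + m)/(2*m) (W(m) = -5 + (m + 2)/(m + m) = -5 + (2 + m)/((2*m)) = -5 + (2 + m)*(1/(2*m)) = -5 + (2 + m)/(2*m))
n = 3
(W(2) + n)**2 = ((-9/2 + 1/2) + 3)**2 = (-4 + 3)**2 = (-1)**2 = 1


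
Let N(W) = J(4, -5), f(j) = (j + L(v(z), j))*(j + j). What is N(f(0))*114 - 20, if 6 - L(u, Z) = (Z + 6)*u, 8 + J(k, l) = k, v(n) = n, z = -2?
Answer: -476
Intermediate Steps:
J(k, l) = -8 + k
L(u, Z) = 6 - u*(6 + Z) (L(u, Z) = 6 - (Z + 6)*u = 6 - (6 + Z)*u = 6 - u*(6 + Z))
f(j) = 2*j*(18 + 3*j) (f(j) = (j + (6 - 6*(-2) - 1*j*(-2)))*(j + j) = (j + (6 + 12 + 2*j))*(2*j) = (j + (18 + 2*j))*(2*j) = (18 + 3*j)*(2*j) = 2*j*(18 + 3*j))
N(W) = -4 (N(W) = -8 + 4 = -4)
N(f(0))*114 - 20 = -4*114 - 20 = -456 - 20 = -476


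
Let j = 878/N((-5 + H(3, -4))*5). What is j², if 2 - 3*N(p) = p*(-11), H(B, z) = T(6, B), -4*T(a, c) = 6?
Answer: 3083536/56169 ≈ 54.897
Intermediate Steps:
T(a, c) = -3/2 (T(a, c) = -¼*6 = -3/2)
H(B, z) = -3/2
N(p) = ⅔ + 11*p/3 (N(p) = ⅔ - p*(-11)/3 = ⅔ - (-11)*p/3 = ⅔ + 11*p/3)
j = -1756/237 (j = 878/(⅔ + 11*((-5 - 3/2)*5)/3) = 878/(⅔ + 11*(-13/2*5)/3) = 878/(⅔ + (11/3)*(-65/2)) = 878/(⅔ - 715/6) = 878/(-237/2) = 878*(-2/237) = -1756/237 ≈ -7.4093)
j² = (-1756/237)² = 3083536/56169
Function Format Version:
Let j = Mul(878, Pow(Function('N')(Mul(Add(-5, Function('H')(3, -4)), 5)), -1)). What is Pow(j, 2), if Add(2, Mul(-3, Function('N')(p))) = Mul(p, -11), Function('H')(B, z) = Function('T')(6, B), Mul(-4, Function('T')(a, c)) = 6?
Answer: Rational(3083536, 56169) ≈ 54.897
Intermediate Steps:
Function('T')(a, c) = Rational(-3, 2) (Function('T')(a, c) = Mul(Rational(-1, 4), 6) = Rational(-3, 2))
Function('H')(B, z) = Rational(-3, 2)
Function('N')(p) = Add(Rational(2, 3), Mul(Rational(11, 3), p)) (Function('N')(p) = Add(Rational(2, 3), Mul(Rational(-1, 3), Mul(p, -11))) = Add(Rational(2, 3), Mul(Rational(-1, 3), Mul(-11, p))) = Add(Rational(2, 3), Mul(Rational(11, 3), p)))
j = Rational(-1756, 237) (j = Mul(878, Pow(Add(Rational(2, 3), Mul(Rational(11, 3), Mul(Add(-5, Rational(-3, 2)), 5))), -1)) = Mul(878, Pow(Add(Rational(2, 3), Mul(Rational(11, 3), Mul(Rational(-13, 2), 5))), -1)) = Mul(878, Pow(Add(Rational(2, 3), Mul(Rational(11, 3), Rational(-65, 2))), -1)) = Mul(878, Pow(Add(Rational(2, 3), Rational(-715, 6)), -1)) = Mul(878, Pow(Rational(-237, 2), -1)) = Mul(878, Rational(-2, 237)) = Rational(-1756, 237) ≈ -7.4093)
Pow(j, 2) = Pow(Rational(-1756, 237), 2) = Rational(3083536, 56169)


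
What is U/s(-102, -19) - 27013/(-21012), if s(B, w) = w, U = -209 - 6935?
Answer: 466325/1236 ≈ 377.29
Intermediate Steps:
U = -7144
U/s(-102, -19) - 27013/(-21012) = -7144/(-19) - 27013/(-21012) = -7144*(-1/19) - 27013*(-1/21012) = 376 + 1589/1236 = 466325/1236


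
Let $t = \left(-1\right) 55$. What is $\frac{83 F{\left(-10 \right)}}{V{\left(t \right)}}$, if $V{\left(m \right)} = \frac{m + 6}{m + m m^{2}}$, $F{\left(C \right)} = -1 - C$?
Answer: $\frac{124323210}{49} \approx 2.5372 \cdot 10^{6}$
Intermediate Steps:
$t = -55$
$V{\left(m \right)} = \frac{6 + m}{m + m^{3}}$
$\frac{83 F{\left(-10 \right)}}{V{\left(t \right)}} = \frac{83 \left(-1 - -10\right)}{\frac{1}{-55 + \left(-55\right)^{3}} \left(6 - 55\right)} = \frac{83 \left(-1 + 10\right)}{\frac{1}{-55 - 166375} \left(-49\right)} = \frac{83 \cdot 9}{\frac{1}{-166430} \left(-49\right)} = \frac{747}{\left(- \frac{1}{166430}\right) \left(-49\right)} = \frac{747}{\frac{49}{166430}} = 747 \cdot \frac{166430}{49} = \frac{124323210}{49}$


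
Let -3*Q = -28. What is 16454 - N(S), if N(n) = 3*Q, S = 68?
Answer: 16426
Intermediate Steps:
Q = 28/3 (Q = -1/3*(-28) = 28/3 ≈ 9.3333)
N(n) = 28 (N(n) = 3*(28/3) = 28)
16454 - N(S) = 16454 - 1*28 = 16454 - 28 = 16426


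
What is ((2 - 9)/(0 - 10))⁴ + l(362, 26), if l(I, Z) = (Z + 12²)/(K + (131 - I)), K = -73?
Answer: -60631/190000 ≈ -0.31911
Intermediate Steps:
l(I, Z) = (144 + Z)/(58 - I) (l(I, Z) = (Z + 12²)/(-73 + (131 - I)) = (Z + 144)/(58 - I) = (144 + Z)/(58 - I))
((2 - 9)/(0 - 10))⁴ + l(362, 26) = ((2 - 9)/(0 - 10))⁴ + (-144 - 1*26)/(-58 + 362) = (-7/(-10))⁴ + (-144 - 26)/304 = (-7*(-⅒))⁴ + (1/304)*(-170) = (7/10)⁴ - 85/152 = 2401/10000 - 85/152 = -60631/190000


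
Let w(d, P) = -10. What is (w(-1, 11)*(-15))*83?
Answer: 12450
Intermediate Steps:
(w(-1, 11)*(-15))*83 = -10*(-15)*83 = 150*83 = 12450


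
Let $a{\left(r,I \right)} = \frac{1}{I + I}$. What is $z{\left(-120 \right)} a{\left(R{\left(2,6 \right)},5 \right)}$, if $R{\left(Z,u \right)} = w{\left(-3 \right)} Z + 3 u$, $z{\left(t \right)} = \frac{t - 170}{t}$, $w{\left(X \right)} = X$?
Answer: $\frac{29}{120} \approx 0.24167$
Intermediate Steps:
$z{\left(t \right)} = \frac{-170 + t}{t}$
$R{\left(Z,u \right)} = - 3 Z + 3 u$
$a{\left(r,I \right)} = \frac{1}{2 I}$
$z{\left(-120 \right)} a{\left(R{\left(2,6 \right)},5 \right)} = \frac{-170 - 120}{-120} \frac{1}{2 \cdot 5} = \left(- \frac{1}{120}\right) \left(-290\right) \frac{1}{2} \cdot \frac{1}{5} = \frac{29}{12} \cdot \frac{1}{10} = \frac{29}{120}$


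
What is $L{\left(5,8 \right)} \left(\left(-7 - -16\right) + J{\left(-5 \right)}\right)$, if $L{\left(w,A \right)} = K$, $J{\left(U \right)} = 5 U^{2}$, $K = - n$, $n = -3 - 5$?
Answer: $1072$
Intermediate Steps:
$n = -8$ ($n = -3 - 5 = -8$)
$K = 8$ ($K = \left(-1\right) \left(-8\right) = 8$)
$L{\left(w,A \right)} = 8$
$L{\left(5,8 \right)} \left(\left(-7 - -16\right) + J{\left(-5 \right)}\right) = 8 \left(\left(-7 - -16\right) + 5 \left(-5\right)^{2}\right) = 8 \left(\left(-7 + 16\right) + 5 \cdot 25\right) = 8 \left(9 + 125\right) = 8 \cdot 134 = 1072$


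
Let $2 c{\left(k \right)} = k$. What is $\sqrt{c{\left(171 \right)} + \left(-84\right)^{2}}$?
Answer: $\frac{69 \sqrt{6}}{2} \approx 84.507$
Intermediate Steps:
$c{\left(k \right)} = \frac{k}{2}$
$\sqrt{c{\left(171 \right)} + \left(-84\right)^{2}} = \sqrt{\frac{1}{2} \cdot 171 + \left(-84\right)^{2}} = \sqrt{\frac{171}{2} + 7056} = \sqrt{\frac{14283}{2}} = \frac{69 \sqrt{6}}{2}$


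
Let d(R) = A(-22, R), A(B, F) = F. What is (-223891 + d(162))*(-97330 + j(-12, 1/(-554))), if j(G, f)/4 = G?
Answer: 21786282562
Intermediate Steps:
j(G, f) = 4*G
d(R) = R
(-223891 + d(162))*(-97330 + j(-12, 1/(-554))) = (-223891 + 162)*(-97330 + 4*(-12)) = -223729*(-97330 - 48) = -223729*(-97378) = 21786282562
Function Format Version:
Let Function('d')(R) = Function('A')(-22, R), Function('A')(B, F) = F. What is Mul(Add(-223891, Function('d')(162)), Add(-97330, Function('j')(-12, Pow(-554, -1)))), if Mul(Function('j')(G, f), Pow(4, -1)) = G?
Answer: 21786282562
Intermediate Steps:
Function('j')(G, f) = Mul(4, G)
Function('d')(R) = R
Mul(Add(-223891, Function('d')(162)), Add(-97330, Function('j')(-12, Pow(-554, -1)))) = Mul(Add(-223891, 162), Add(-97330, Mul(4, -12))) = Mul(-223729, Add(-97330, -48)) = Mul(-223729, -97378) = 21786282562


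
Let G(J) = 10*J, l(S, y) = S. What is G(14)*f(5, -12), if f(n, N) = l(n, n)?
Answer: 700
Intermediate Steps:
f(n, N) = n
G(14)*f(5, -12) = (10*14)*5 = 140*5 = 700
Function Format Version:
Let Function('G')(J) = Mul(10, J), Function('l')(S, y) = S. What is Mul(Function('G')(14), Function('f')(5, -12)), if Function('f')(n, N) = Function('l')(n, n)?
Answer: 700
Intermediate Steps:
Function('f')(n, N) = n
Mul(Function('G')(14), Function('f')(5, -12)) = Mul(Mul(10, 14), 5) = Mul(140, 5) = 700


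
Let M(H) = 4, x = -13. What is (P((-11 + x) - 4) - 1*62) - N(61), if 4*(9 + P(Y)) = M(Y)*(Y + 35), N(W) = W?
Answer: -125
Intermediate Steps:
P(Y) = 26 + Y (P(Y) = -9 + (4*(Y + 35))/4 = -9 + (4*(35 + Y))/4 = -9 + (140 + 4*Y)/4 = -9 + (35 + Y) = 26 + Y)
(P((-11 + x) - 4) - 1*62) - N(61) = ((26 + ((-11 - 13) - 4)) - 1*62) - 1*61 = ((26 + (-24 - 4)) - 62) - 61 = ((26 - 28) - 62) - 61 = (-2 - 62) - 61 = -64 - 61 = -125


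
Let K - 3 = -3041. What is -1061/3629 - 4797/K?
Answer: 14184995/11024902 ≈ 1.2866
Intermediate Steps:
K = -3038 (K = 3 - 3041 = -3038)
-1061/3629 - 4797/K = -1061/3629 - 4797/(-3038) = -1061*1/3629 - 4797*(-1/3038) = -1061/3629 + 4797/3038 = 14184995/11024902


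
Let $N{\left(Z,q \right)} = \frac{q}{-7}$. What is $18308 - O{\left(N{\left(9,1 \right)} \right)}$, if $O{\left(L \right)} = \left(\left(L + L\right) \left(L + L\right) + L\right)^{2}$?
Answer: $\frac{43957499}{2401} \approx 18308.0$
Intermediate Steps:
$N{\left(Z,q \right)} = - \frac{q}{7}$ ($N{\left(Z,q \right)} = q \left(- \frac{1}{7}\right) = - \frac{q}{7}$)
$O{\left(L \right)} = \left(L + 4 L^{2}\right)^{2}$ ($O{\left(L \right)} = \left(2 L 2 L + L\right)^{2} = \left(4 L^{2} + L\right)^{2} = \left(L + 4 L^{2}\right)^{2}$)
$18308 - O{\left(N{\left(9,1 \right)} \right)} = 18308 - \left(\left(- \frac{1}{7}\right) 1\right)^{2} \left(1 + 4 \left(\left(- \frac{1}{7}\right) 1\right)\right)^{2} = 18308 - \left(- \frac{1}{7}\right)^{2} \left(1 + 4 \left(- \frac{1}{7}\right)\right)^{2} = 18308 - \frac{\left(1 - \frac{4}{7}\right)^{2}}{49} = 18308 - \frac{\left(\frac{3}{7}\right)^{2}}{49} = 18308 - \frac{1}{49} \cdot \frac{9}{49} = 18308 - \frac{9}{2401} = \frac{43957499}{2401}$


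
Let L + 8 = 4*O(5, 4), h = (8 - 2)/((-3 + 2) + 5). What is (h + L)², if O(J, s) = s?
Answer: 361/4 ≈ 90.250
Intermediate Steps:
h = 3/2 (h = 6/(-1 + 5) = 6/4 = 6*(¼) = 3/2 ≈ 1.5000)
L = 8 (L = -8 + 4*4 = -8 + 16 = 8)
(h + L)² = (3/2 + 8)² = (19/2)² = 361/4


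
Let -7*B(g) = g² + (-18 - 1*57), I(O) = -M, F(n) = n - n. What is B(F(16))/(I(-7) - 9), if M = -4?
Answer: -15/7 ≈ -2.1429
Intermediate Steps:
F(n) = 0
I(O) = 4 (I(O) = -1*(-4) = 4)
B(g) = 75/7 - g²/7 (B(g) = -(g² + (-18 - 1*57))/7 = -(g² + (-18 - 57))/7 = -(g² - 75)/7 = -(-75 + g²)/7 = 75/7 - g²/7)
B(F(16))/(I(-7) - 9) = (75/7 - ⅐*0²)/(4 - 9) = (75/7 - ⅐*0)/(-5) = (75/7 + 0)*(-⅕) = (75/7)*(-⅕) = -15/7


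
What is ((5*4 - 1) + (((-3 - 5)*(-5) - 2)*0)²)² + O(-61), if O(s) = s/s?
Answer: 362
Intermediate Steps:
O(s) = 1
((5*4 - 1) + (((-3 - 5)*(-5) - 2)*0)²)² + O(-61) = ((5*4 - 1) + (((-3 - 5)*(-5) - 2)*0)²)² + 1 = ((20 - 1) + ((-8*(-5) - 2)*0)²)² + 1 = (19 + ((40 - 2)*0)²)² + 1 = (19 + (38*0)²)² + 1 = (19 + 0²)² + 1 = (19 + 0)² + 1 = 19² + 1 = 361 + 1 = 362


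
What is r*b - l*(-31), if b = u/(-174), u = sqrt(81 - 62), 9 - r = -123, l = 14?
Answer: 434 - 22*sqrt(19)/29 ≈ 430.69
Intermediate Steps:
r = 132 (r = 9 - 1*(-123) = 9 + 123 = 132)
u = sqrt(19) ≈ 4.3589
b = -sqrt(19)/174 (b = sqrt(19)/(-174) = sqrt(19)*(-1/174) = -sqrt(19)/174 ≈ -0.025051)
r*b - l*(-31) = 132*(-sqrt(19)/174) - 14*(-31) = -22*sqrt(19)/29 - 1*(-434) = -22*sqrt(19)/29 + 434 = 434 - 22*sqrt(19)/29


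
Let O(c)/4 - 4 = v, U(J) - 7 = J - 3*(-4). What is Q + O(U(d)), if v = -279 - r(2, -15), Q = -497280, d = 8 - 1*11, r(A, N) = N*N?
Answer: -499280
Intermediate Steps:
r(A, N) = N²
d = -3 (d = 8 - 11 = -3)
U(J) = 19 + J (U(J) = 7 + (J - 3*(-4)) = 7 + (J + 12) = 7 + (12 + J) = 19 + J)
v = -504 (v = -279 - 1*(-15)² = -279 - 1*225 = -279 - 225 = -504)
O(c) = -2000 (O(c) = 16 + 4*(-504) = 16 - 2016 = -2000)
Q + O(U(d)) = -497280 - 2000 = -499280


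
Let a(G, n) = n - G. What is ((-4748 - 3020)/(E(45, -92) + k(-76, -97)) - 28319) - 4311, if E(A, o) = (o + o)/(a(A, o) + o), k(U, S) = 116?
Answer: -218641528/6687 ≈ -32697.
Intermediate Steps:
E(A, o) = 2*o/(-A + 2*o) (E(A, o) = (o + o)/((o - A) + o) = (2*o)/(-A + 2*o) = 2*o/(-A + 2*o))
((-4748 - 3020)/(E(45, -92) + k(-76, -97)) - 28319) - 4311 = ((-4748 - 3020)/(2*(-92)/(-1*45 + 2*(-92)) + 116) - 28319) - 4311 = (-7768/(2*(-92)/(-45 - 184) + 116) - 28319) - 4311 = (-7768/(2*(-92)/(-229) + 116) - 28319) - 4311 = (-7768/(2*(-92)*(-1/229) + 116) - 28319) - 4311 = (-7768/(184/229 + 116) - 28319) - 4311 = (-7768/26748/229 - 28319) - 4311 = (-7768*229/26748 - 28319) - 4311 = (-444718/6687 - 28319) - 4311 = -189813871/6687 - 4311 = -218641528/6687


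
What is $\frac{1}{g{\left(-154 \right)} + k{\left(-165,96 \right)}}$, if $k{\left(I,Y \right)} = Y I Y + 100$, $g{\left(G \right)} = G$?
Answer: $- \frac{1}{1520694} \approx -6.5759 \cdot 10^{-7}$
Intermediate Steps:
$k{\left(I,Y \right)} = 100 + I Y^{2}$ ($k{\left(I,Y \right)} = I Y Y + 100 = I Y^{2} + 100 = 100 + I Y^{2}$)
$\frac{1}{g{\left(-154 \right)} + k{\left(-165,96 \right)}} = \frac{1}{-154 + \left(100 - 165 \cdot 96^{2}\right)} = \frac{1}{-154 + \left(100 - 1520640\right)} = \frac{1}{-154 - 1520540} = \frac{1}{-1520694} = - \frac{1}{1520694}$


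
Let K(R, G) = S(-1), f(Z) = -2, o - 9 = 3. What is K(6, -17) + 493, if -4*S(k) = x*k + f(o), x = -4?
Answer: 985/2 ≈ 492.50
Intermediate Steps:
o = 12 (o = 9 + 3 = 12)
S(k) = 1/2 + k (S(k) = -(-4*k - 2)/4 = -(-2 - 4*k)/4 = 1/2 + k)
K(R, G) = -1/2 (K(R, G) = 1/2 - 1 = -1/2)
K(6, -17) + 493 = -1/2 + 493 = 985/2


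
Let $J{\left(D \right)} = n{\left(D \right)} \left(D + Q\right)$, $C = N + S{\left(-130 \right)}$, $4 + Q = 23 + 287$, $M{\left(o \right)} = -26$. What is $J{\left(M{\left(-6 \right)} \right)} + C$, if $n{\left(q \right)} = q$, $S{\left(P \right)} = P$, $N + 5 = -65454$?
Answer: $-72869$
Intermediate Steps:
$N = -65459$ ($N = -5 - 65454 = -65459$)
$Q = 306$ ($Q = -4 + \left(23 + 287\right) = -4 + 310 = 306$)
$C = -65589$ ($C = -65459 - 130 = -65589$)
$J{\left(D \right)} = D \left(306 + D\right)$ ($J{\left(D \right)} = D \left(D + 306\right) = D \left(306 + D\right)$)
$J{\left(M{\left(-6 \right)} \right)} + C = - 26 \left(306 - 26\right) - 65589 = \left(-26\right) 280 - 65589 = -7280 - 65589 = -72869$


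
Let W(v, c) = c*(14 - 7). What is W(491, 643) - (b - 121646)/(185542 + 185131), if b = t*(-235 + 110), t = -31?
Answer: 1668516944/370673 ≈ 4501.3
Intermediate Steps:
W(v, c) = 7*c (W(v, c) = c*7 = 7*c)
b = 3875 (b = -31*(-235 + 110) = -31*(-125) = 3875)
W(491, 643) - (b - 121646)/(185542 + 185131) = 7*643 - (3875 - 121646)/(185542 + 185131) = 4501 - (-117771)/370673 = 4501 - 1*(-117771/370673) = 4501 + 117771/370673 = 1668516944/370673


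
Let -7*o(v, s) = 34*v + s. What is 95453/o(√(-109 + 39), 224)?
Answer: -2672684/2341 + 1622701*I*√70/9364 ≈ -1141.7 + 1449.9*I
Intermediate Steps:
o(v, s) = -34*v/7 - s/7 (o(v, s) = -(34*v + s)/7 = -(s + 34*v)/7 = -34*v/7 - s/7)
95453/o(√(-109 + 39), 224) = 95453/(-34*√(-109 + 39)/7 - ⅐*224) = 95453/(-34*I*√70/7 - 32) = 95453/(-32 - 34*I*√70/7)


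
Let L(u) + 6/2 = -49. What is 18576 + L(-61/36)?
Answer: 18524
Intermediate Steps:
L(u) = -52 (L(u) = -3 - 49 = -52)
18576 + L(-61/36) = 18576 - 52 = 18524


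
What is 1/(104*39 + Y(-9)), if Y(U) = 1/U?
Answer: 9/36503 ≈ 0.00024656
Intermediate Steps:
1/(104*39 + Y(-9)) = 1/(104*39 + 1/(-9)) = 1/(4056 - ⅑) = 1/(36503/9) = 9/36503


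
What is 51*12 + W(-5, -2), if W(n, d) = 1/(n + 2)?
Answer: 1835/3 ≈ 611.67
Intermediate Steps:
W(n, d) = 1/(2 + n)
51*12 + W(-5, -2) = 51*12 + 1/(2 - 5) = 612 + 1/(-3) = 612 - 1/3 = 1835/3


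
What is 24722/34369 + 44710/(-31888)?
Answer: -374151427/547979336 ≈ -0.68278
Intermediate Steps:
24722/34369 + 44710/(-31888) = 24722*(1/34369) + 44710*(-1/31888) = 24722/34369 - 22355/15944 = -374151427/547979336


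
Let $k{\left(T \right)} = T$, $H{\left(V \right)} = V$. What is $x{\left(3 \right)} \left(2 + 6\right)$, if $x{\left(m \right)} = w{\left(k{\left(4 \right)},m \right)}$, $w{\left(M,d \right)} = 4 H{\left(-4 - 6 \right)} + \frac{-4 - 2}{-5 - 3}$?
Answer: $-314$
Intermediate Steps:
$w{\left(M,d \right)} = - \frac{157}{4}$ ($w{\left(M,d \right)} = 4 \left(-4 - 6\right) + \frac{-4 - 2}{-5 - 3} = 4 \left(-4 - 6\right) - \frac{6}{-8} = 4 \left(-10\right) - - \frac{3}{4} = -40 + \frac{3}{4} = - \frac{157}{4}$)
$x{\left(m \right)} = - \frac{157}{4}$
$x{\left(3 \right)} \left(2 + 6\right) = - \frac{157 \left(2 + 6\right)}{4} = \left(- \frac{157}{4}\right) 8 = -314$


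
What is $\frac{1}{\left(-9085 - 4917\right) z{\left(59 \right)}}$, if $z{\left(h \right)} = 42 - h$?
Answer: $\frac{1}{238034} \approx 4.2011 \cdot 10^{-6}$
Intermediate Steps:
$\frac{1}{\left(-9085 - 4917\right) z{\left(59 \right)}} = \frac{1}{\left(-9085 - 4917\right) \left(42 - 59\right)} = \frac{1}{\left(-14002\right) \left(42 - 59\right)} = - \frac{1}{14002 \left(-17\right)} = \left(- \frac{1}{14002}\right) \left(- \frac{1}{17}\right) = \frac{1}{238034}$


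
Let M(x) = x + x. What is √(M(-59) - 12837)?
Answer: I*√12955 ≈ 113.82*I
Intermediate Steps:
M(x) = 2*x
√(M(-59) - 12837) = √(2*(-59) - 12837) = √(-118 - 12837) = √(-12955) = I*√12955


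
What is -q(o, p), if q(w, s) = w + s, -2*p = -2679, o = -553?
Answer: -1573/2 ≈ -786.50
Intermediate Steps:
p = 2679/2 (p = -½*(-2679) = 2679/2 ≈ 1339.5)
q(w, s) = s + w
-q(o, p) = -(2679/2 - 553) = -1*1573/2 = -1573/2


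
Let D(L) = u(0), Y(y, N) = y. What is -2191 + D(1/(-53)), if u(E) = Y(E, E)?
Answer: -2191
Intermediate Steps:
u(E) = E
D(L) = 0
-2191 + D(1/(-53)) = -2191 + 0 = -2191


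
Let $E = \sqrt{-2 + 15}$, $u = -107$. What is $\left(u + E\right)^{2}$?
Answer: $\left(107 - \sqrt{13}\right)^{2} \approx 10690.0$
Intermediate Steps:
$E = \sqrt{13} \approx 3.6056$
$\left(u + E\right)^{2} = \left(-107 + \sqrt{13}\right)^{2}$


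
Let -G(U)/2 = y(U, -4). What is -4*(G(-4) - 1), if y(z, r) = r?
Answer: -28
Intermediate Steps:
G(U) = 8 (G(U) = -2*(-4) = 8)
-4*(G(-4) - 1) = -4*(8 - 1) = -4*7 = -28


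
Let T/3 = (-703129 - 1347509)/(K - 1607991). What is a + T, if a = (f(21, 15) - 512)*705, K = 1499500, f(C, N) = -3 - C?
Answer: -40990427166/108491 ≈ -3.7782e+5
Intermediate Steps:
a = -377880 (a = ((-3 - 1*21) - 512)*705 = ((-3 - 21) - 512)*705 = (-24 - 512)*705 = -536*705 = -377880)
T = 6151914/108491 (T = 3*((-703129 - 1347509)/(1499500 - 1607991)) = 3*(-2050638/(-108491)) = 3*(-2050638*(-1/108491)) = 3*(2050638/108491) = 6151914/108491 ≈ 56.704)
a + T = -377880 + 6151914/108491 = -40990427166/108491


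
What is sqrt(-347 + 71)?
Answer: 2*I*sqrt(69) ≈ 16.613*I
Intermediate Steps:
sqrt(-347 + 71) = sqrt(-276) = 2*I*sqrt(69)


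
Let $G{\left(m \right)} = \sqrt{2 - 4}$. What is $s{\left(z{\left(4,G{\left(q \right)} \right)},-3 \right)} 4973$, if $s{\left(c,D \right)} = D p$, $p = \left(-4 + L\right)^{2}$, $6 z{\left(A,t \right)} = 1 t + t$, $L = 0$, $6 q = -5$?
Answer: $-238704$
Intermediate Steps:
$q = - \frac{5}{6}$ ($q = \frac{1}{6} \left(-5\right) = - \frac{5}{6} \approx -0.83333$)
$G{\left(m \right)} = i \sqrt{2}$ ($G{\left(m \right)} = \sqrt{-2} = i \sqrt{2}$)
$z{\left(A,t \right)} = \frac{t}{3}$ ($z{\left(A,t \right)} = \frac{1 t + t}{6} = \frac{t + t}{6} = \frac{2 t}{6} = \frac{t}{3}$)
$p = 16$ ($p = \left(-4 + 0\right)^{2} = \left(-4\right)^{2} = 16$)
$s{\left(c,D \right)} = 16 D$ ($s{\left(c,D \right)} = D 16 = 16 D$)
$s{\left(z{\left(4,G{\left(q \right)} \right)},-3 \right)} 4973 = 16 \left(-3\right) 4973 = \left(-48\right) 4973 = -238704$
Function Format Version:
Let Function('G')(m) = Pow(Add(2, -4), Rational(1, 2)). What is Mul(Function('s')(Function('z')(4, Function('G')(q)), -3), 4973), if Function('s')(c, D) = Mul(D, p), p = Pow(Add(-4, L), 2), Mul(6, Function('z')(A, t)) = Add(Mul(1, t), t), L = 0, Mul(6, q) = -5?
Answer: -238704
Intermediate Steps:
q = Rational(-5, 6) (q = Mul(Rational(1, 6), -5) = Rational(-5, 6) ≈ -0.83333)
Function('G')(m) = Mul(I, Pow(2, Rational(1, 2))) (Function('G')(m) = Pow(-2, Rational(1, 2)) = Mul(I, Pow(2, Rational(1, 2))))
Function('z')(A, t) = Mul(Rational(1, 3), t) (Function('z')(A, t) = Mul(Rational(1, 6), Add(Mul(1, t), t)) = Mul(Rational(1, 6), Add(t, t)) = Mul(Rational(1, 6), Mul(2, t)) = Mul(Rational(1, 3), t))
p = 16 (p = Pow(Add(-4, 0), 2) = Pow(-4, 2) = 16)
Function('s')(c, D) = Mul(16, D) (Function('s')(c, D) = Mul(D, 16) = Mul(16, D))
Mul(Function('s')(Function('z')(4, Function('G')(q)), -3), 4973) = Mul(Mul(16, -3), 4973) = Mul(-48, 4973) = -238704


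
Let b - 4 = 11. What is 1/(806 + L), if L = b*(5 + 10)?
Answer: 1/1031 ≈ 0.00096993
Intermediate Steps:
b = 15 (b = 4 + 11 = 15)
L = 225 (L = 15*(5 + 10) = 15*15 = 225)
1/(806 + L) = 1/(806 + 225) = 1/1031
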